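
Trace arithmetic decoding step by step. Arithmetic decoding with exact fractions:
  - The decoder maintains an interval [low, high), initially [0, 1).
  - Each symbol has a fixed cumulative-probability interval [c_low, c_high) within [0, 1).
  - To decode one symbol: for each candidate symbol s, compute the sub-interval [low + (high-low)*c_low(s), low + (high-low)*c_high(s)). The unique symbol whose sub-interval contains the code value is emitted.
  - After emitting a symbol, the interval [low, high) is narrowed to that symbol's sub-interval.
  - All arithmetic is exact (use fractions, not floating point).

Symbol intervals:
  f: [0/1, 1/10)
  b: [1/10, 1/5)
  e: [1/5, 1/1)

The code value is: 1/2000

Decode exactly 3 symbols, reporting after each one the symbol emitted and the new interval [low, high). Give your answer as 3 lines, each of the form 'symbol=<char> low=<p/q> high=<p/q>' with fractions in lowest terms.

Step 1: interval [0/1, 1/1), width = 1/1 - 0/1 = 1/1
  'f': [0/1 + 1/1*0/1, 0/1 + 1/1*1/10) = [0/1, 1/10) <- contains code 1/2000
  'b': [0/1 + 1/1*1/10, 0/1 + 1/1*1/5) = [1/10, 1/5)
  'e': [0/1 + 1/1*1/5, 0/1 + 1/1*1/1) = [1/5, 1/1)
  emit 'f', narrow to [0/1, 1/10)
Step 2: interval [0/1, 1/10), width = 1/10 - 0/1 = 1/10
  'f': [0/1 + 1/10*0/1, 0/1 + 1/10*1/10) = [0/1, 1/100) <- contains code 1/2000
  'b': [0/1 + 1/10*1/10, 0/1 + 1/10*1/5) = [1/100, 1/50)
  'e': [0/1 + 1/10*1/5, 0/1 + 1/10*1/1) = [1/50, 1/10)
  emit 'f', narrow to [0/1, 1/100)
Step 3: interval [0/1, 1/100), width = 1/100 - 0/1 = 1/100
  'f': [0/1 + 1/100*0/1, 0/1 + 1/100*1/10) = [0/1, 1/1000) <- contains code 1/2000
  'b': [0/1 + 1/100*1/10, 0/1 + 1/100*1/5) = [1/1000, 1/500)
  'e': [0/1 + 1/100*1/5, 0/1 + 1/100*1/1) = [1/500, 1/100)
  emit 'f', narrow to [0/1, 1/1000)

Answer: symbol=f low=0/1 high=1/10
symbol=f low=0/1 high=1/100
symbol=f low=0/1 high=1/1000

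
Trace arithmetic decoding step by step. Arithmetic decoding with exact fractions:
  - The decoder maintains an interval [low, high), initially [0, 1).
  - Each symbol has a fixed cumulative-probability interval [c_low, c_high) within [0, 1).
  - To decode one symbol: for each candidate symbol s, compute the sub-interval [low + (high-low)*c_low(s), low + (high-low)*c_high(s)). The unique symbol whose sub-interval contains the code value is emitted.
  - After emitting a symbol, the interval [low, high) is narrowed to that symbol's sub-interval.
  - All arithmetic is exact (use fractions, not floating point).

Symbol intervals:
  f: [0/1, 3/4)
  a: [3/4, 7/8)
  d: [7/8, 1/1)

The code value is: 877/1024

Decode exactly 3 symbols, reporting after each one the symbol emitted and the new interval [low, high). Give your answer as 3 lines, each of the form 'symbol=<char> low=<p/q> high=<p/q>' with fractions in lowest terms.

Answer: symbol=a low=3/4 high=7/8
symbol=a low=27/32 high=55/64
symbol=a low=219/256 high=439/512

Derivation:
Step 1: interval [0/1, 1/1), width = 1/1 - 0/1 = 1/1
  'f': [0/1 + 1/1*0/1, 0/1 + 1/1*3/4) = [0/1, 3/4)
  'a': [0/1 + 1/1*3/4, 0/1 + 1/1*7/8) = [3/4, 7/8) <- contains code 877/1024
  'd': [0/1 + 1/1*7/8, 0/1 + 1/1*1/1) = [7/8, 1/1)
  emit 'a', narrow to [3/4, 7/8)
Step 2: interval [3/4, 7/8), width = 7/8 - 3/4 = 1/8
  'f': [3/4 + 1/8*0/1, 3/4 + 1/8*3/4) = [3/4, 27/32)
  'a': [3/4 + 1/8*3/4, 3/4 + 1/8*7/8) = [27/32, 55/64) <- contains code 877/1024
  'd': [3/4 + 1/8*7/8, 3/4 + 1/8*1/1) = [55/64, 7/8)
  emit 'a', narrow to [27/32, 55/64)
Step 3: interval [27/32, 55/64), width = 55/64 - 27/32 = 1/64
  'f': [27/32 + 1/64*0/1, 27/32 + 1/64*3/4) = [27/32, 219/256)
  'a': [27/32 + 1/64*3/4, 27/32 + 1/64*7/8) = [219/256, 439/512) <- contains code 877/1024
  'd': [27/32 + 1/64*7/8, 27/32 + 1/64*1/1) = [439/512, 55/64)
  emit 'a', narrow to [219/256, 439/512)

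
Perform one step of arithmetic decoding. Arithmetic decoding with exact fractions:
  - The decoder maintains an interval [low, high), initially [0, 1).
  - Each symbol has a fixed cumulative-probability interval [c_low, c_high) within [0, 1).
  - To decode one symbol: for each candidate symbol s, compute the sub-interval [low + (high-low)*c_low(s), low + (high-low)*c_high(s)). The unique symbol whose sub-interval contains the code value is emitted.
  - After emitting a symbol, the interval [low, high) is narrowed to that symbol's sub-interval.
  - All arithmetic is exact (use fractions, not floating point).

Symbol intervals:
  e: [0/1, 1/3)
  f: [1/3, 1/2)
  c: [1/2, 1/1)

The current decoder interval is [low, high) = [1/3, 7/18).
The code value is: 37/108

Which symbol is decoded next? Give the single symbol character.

Answer: e

Derivation:
Interval width = high − low = 7/18 − 1/3 = 1/18
Scaled code = (code − low) / width = (37/108 − 1/3) / 1/18 = 1/6
  e: [0/1, 1/3) ← scaled code falls here ✓
  f: [1/3, 1/2) 
  c: [1/2, 1/1) 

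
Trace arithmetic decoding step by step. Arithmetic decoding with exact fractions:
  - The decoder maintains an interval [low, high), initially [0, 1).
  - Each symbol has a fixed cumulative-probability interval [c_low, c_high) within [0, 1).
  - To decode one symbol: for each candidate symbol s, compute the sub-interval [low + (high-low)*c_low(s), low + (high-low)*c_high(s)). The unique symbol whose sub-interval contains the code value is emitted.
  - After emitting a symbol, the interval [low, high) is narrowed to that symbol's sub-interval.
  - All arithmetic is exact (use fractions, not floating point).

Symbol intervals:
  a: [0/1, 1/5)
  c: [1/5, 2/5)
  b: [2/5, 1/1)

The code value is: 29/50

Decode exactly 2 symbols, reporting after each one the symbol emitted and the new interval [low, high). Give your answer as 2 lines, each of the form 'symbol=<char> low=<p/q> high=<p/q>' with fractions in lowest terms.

Answer: symbol=b low=2/5 high=1/1
symbol=c low=13/25 high=16/25

Derivation:
Step 1: interval [0/1, 1/1), width = 1/1 - 0/1 = 1/1
  'a': [0/1 + 1/1*0/1, 0/1 + 1/1*1/5) = [0/1, 1/5)
  'c': [0/1 + 1/1*1/5, 0/1 + 1/1*2/5) = [1/5, 2/5)
  'b': [0/1 + 1/1*2/5, 0/1 + 1/1*1/1) = [2/5, 1/1) <- contains code 29/50
  emit 'b', narrow to [2/5, 1/1)
Step 2: interval [2/5, 1/1), width = 1/1 - 2/5 = 3/5
  'a': [2/5 + 3/5*0/1, 2/5 + 3/5*1/5) = [2/5, 13/25)
  'c': [2/5 + 3/5*1/5, 2/5 + 3/5*2/5) = [13/25, 16/25) <- contains code 29/50
  'b': [2/5 + 3/5*2/5, 2/5 + 3/5*1/1) = [16/25, 1/1)
  emit 'c', narrow to [13/25, 16/25)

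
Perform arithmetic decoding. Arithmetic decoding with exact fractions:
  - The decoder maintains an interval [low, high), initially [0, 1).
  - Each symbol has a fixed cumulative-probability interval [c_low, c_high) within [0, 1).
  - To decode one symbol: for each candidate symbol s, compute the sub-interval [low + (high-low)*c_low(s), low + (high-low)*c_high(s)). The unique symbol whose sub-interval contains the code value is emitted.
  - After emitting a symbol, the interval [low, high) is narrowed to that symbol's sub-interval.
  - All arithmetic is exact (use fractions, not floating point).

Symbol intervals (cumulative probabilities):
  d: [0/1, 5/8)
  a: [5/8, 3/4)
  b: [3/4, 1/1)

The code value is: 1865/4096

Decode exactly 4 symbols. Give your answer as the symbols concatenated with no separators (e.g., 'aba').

Answer: dabd

Derivation:
Step 1: interval [0/1, 1/1), width = 1/1 - 0/1 = 1/1
  'd': [0/1 + 1/1*0/1, 0/1 + 1/1*5/8) = [0/1, 5/8) <- contains code 1865/4096
  'a': [0/1 + 1/1*5/8, 0/1 + 1/1*3/4) = [5/8, 3/4)
  'b': [0/1 + 1/1*3/4, 0/1 + 1/1*1/1) = [3/4, 1/1)
  emit 'd', narrow to [0/1, 5/8)
Step 2: interval [0/1, 5/8), width = 5/8 - 0/1 = 5/8
  'd': [0/1 + 5/8*0/1, 0/1 + 5/8*5/8) = [0/1, 25/64)
  'a': [0/1 + 5/8*5/8, 0/1 + 5/8*3/4) = [25/64, 15/32) <- contains code 1865/4096
  'b': [0/1 + 5/8*3/4, 0/1 + 5/8*1/1) = [15/32, 5/8)
  emit 'a', narrow to [25/64, 15/32)
Step 3: interval [25/64, 15/32), width = 15/32 - 25/64 = 5/64
  'd': [25/64 + 5/64*0/1, 25/64 + 5/64*5/8) = [25/64, 225/512)
  'a': [25/64 + 5/64*5/8, 25/64 + 5/64*3/4) = [225/512, 115/256)
  'b': [25/64 + 5/64*3/4, 25/64 + 5/64*1/1) = [115/256, 15/32) <- contains code 1865/4096
  emit 'b', narrow to [115/256, 15/32)
Step 4: interval [115/256, 15/32), width = 15/32 - 115/256 = 5/256
  'd': [115/256 + 5/256*0/1, 115/256 + 5/256*5/8) = [115/256, 945/2048) <- contains code 1865/4096
  'a': [115/256 + 5/256*5/8, 115/256 + 5/256*3/4) = [945/2048, 475/1024)
  'b': [115/256 + 5/256*3/4, 115/256 + 5/256*1/1) = [475/1024, 15/32)
  emit 'd', narrow to [115/256, 945/2048)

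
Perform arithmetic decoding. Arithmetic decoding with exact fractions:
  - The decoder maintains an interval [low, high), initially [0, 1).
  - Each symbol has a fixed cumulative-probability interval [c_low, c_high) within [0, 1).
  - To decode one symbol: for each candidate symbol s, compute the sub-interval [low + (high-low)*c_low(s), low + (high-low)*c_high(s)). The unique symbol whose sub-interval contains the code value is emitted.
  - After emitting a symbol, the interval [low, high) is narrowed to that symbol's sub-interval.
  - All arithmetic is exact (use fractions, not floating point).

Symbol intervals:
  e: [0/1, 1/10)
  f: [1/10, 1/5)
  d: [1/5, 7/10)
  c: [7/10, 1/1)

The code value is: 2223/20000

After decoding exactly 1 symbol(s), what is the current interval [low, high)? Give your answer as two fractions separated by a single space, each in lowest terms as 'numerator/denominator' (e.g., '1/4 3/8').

Answer: 1/10 1/5

Derivation:
Step 1: interval [0/1, 1/1), width = 1/1 - 0/1 = 1/1
  'e': [0/1 + 1/1*0/1, 0/1 + 1/1*1/10) = [0/1, 1/10)
  'f': [0/1 + 1/1*1/10, 0/1 + 1/1*1/5) = [1/10, 1/5) <- contains code 2223/20000
  'd': [0/1 + 1/1*1/5, 0/1 + 1/1*7/10) = [1/5, 7/10)
  'c': [0/1 + 1/1*7/10, 0/1 + 1/1*1/1) = [7/10, 1/1)
  emit 'f', narrow to [1/10, 1/5)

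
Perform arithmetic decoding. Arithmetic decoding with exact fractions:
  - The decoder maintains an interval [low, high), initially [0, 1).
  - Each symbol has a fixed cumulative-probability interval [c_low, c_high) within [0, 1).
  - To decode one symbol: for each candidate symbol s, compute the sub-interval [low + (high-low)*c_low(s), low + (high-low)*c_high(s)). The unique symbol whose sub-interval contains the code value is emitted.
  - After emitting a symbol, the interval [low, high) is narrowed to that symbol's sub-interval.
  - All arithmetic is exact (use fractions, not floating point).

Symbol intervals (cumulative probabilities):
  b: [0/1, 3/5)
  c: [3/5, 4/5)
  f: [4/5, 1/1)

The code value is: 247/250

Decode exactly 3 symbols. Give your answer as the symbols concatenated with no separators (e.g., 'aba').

Answer: ffc

Derivation:
Step 1: interval [0/1, 1/1), width = 1/1 - 0/1 = 1/1
  'b': [0/1 + 1/1*0/1, 0/1 + 1/1*3/5) = [0/1, 3/5)
  'c': [0/1 + 1/1*3/5, 0/1 + 1/1*4/5) = [3/5, 4/5)
  'f': [0/1 + 1/1*4/5, 0/1 + 1/1*1/1) = [4/5, 1/1) <- contains code 247/250
  emit 'f', narrow to [4/5, 1/1)
Step 2: interval [4/5, 1/1), width = 1/1 - 4/5 = 1/5
  'b': [4/5 + 1/5*0/1, 4/5 + 1/5*3/5) = [4/5, 23/25)
  'c': [4/5 + 1/5*3/5, 4/5 + 1/5*4/5) = [23/25, 24/25)
  'f': [4/5 + 1/5*4/5, 4/5 + 1/5*1/1) = [24/25, 1/1) <- contains code 247/250
  emit 'f', narrow to [24/25, 1/1)
Step 3: interval [24/25, 1/1), width = 1/1 - 24/25 = 1/25
  'b': [24/25 + 1/25*0/1, 24/25 + 1/25*3/5) = [24/25, 123/125)
  'c': [24/25 + 1/25*3/5, 24/25 + 1/25*4/5) = [123/125, 124/125) <- contains code 247/250
  'f': [24/25 + 1/25*4/5, 24/25 + 1/25*1/1) = [124/125, 1/1)
  emit 'c', narrow to [123/125, 124/125)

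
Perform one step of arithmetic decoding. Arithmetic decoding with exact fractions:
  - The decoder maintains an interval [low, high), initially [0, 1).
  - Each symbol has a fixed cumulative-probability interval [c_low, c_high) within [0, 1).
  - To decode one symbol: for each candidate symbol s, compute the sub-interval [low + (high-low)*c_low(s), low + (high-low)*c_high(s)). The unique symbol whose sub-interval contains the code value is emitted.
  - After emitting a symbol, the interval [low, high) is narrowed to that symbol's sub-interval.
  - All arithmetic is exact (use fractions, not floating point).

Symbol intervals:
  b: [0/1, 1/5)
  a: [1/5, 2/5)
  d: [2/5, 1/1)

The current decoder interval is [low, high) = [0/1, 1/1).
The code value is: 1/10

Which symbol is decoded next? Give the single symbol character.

Interval width = high − low = 1/1 − 0/1 = 1/1
Scaled code = (code − low) / width = (1/10 − 0/1) / 1/1 = 1/10
  b: [0/1, 1/5) ← scaled code falls here ✓
  a: [1/5, 2/5) 
  d: [2/5, 1/1) 

Answer: b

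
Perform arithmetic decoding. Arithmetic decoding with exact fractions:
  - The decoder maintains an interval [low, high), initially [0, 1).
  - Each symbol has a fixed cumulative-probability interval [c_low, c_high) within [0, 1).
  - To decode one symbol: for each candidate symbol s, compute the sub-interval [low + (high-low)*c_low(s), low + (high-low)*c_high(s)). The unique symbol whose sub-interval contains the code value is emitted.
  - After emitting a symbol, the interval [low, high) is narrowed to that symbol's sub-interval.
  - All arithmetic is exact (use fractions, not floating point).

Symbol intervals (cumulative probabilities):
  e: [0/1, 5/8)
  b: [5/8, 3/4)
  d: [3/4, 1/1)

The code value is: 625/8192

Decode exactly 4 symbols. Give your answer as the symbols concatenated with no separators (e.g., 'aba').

Answer: eeee

Derivation:
Step 1: interval [0/1, 1/1), width = 1/1 - 0/1 = 1/1
  'e': [0/1 + 1/1*0/1, 0/1 + 1/1*5/8) = [0/1, 5/8) <- contains code 625/8192
  'b': [0/1 + 1/1*5/8, 0/1 + 1/1*3/4) = [5/8, 3/4)
  'd': [0/1 + 1/1*3/4, 0/1 + 1/1*1/1) = [3/4, 1/1)
  emit 'e', narrow to [0/1, 5/8)
Step 2: interval [0/1, 5/8), width = 5/8 - 0/1 = 5/8
  'e': [0/1 + 5/8*0/1, 0/1 + 5/8*5/8) = [0/1, 25/64) <- contains code 625/8192
  'b': [0/1 + 5/8*5/8, 0/1 + 5/8*3/4) = [25/64, 15/32)
  'd': [0/1 + 5/8*3/4, 0/1 + 5/8*1/1) = [15/32, 5/8)
  emit 'e', narrow to [0/1, 25/64)
Step 3: interval [0/1, 25/64), width = 25/64 - 0/1 = 25/64
  'e': [0/1 + 25/64*0/1, 0/1 + 25/64*5/8) = [0/1, 125/512) <- contains code 625/8192
  'b': [0/1 + 25/64*5/8, 0/1 + 25/64*3/4) = [125/512, 75/256)
  'd': [0/1 + 25/64*3/4, 0/1 + 25/64*1/1) = [75/256, 25/64)
  emit 'e', narrow to [0/1, 125/512)
Step 4: interval [0/1, 125/512), width = 125/512 - 0/1 = 125/512
  'e': [0/1 + 125/512*0/1, 0/1 + 125/512*5/8) = [0/1, 625/4096) <- contains code 625/8192
  'b': [0/1 + 125/512*5/8, 0/1 + 125/512*3/4) = [625/4096, 375/2048)
  'd': [0/1 + 125/512*3/4, 0/1 + 125/512*1/1) = [375/2048, 125/512)
  emit 'e', narrow to [0/1, 625/4096)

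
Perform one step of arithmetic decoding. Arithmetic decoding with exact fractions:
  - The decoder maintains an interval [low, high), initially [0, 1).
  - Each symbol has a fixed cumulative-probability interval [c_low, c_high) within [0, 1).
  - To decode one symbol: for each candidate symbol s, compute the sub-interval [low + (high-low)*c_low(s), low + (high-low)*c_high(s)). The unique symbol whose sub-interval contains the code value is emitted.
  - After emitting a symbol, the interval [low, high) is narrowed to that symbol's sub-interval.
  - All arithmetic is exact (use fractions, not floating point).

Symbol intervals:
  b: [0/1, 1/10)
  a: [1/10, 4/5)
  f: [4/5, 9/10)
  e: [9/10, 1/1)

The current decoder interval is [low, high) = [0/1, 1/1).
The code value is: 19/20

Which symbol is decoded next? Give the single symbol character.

Answer: e

Derivation:
Interval width = high − low = 1/1 − 0/1 = 1/1
Scaled code = (code − low) / width = (19/20 − 0/1) / 1/1 = 19/20
  b: [0/1, 1/10) 
  a: [1/10, 4/5) 
  f: [4/5, 9/10) 
  e: [9/10, 1/1) ← scaled code falls here ✓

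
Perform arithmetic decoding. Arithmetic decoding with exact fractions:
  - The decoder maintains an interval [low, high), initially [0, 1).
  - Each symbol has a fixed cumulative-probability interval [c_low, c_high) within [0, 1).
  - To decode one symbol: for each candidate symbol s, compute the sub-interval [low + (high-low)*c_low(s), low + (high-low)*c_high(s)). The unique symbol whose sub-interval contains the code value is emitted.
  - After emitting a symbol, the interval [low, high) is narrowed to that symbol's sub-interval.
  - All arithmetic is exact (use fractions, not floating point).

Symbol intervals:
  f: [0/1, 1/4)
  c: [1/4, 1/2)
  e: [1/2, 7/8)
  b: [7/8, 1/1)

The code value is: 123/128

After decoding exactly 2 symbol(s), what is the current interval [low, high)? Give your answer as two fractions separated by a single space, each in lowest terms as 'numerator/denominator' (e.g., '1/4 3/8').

Answer: 15/16 63/64

Derivation:
Step 1: interval [0/1, 1/1), width = 1/1 - 0/1 = 1/1
  'f': [0/1 + 1/1*0/1, 0/1 + 1/1*1/4) = [0/1, 1/4)
  'c': [0/1 + 1/1*1/4, 0/1 + 1/1*1/2) = [1/4, 1/2)
  'e': [0/1 + 1/1*1/2, 0/1 + 1/1*7/8) = [1/2, 7/8)
  'b': [0/1 + 1/1*7/8, 0/1 + 1/1*1/1) = [7/8, 1/1) <- contains code 123/128
  emit 'b', narrow to [7/8, 1/1)
Step 2: interval [7/8, 1/1), width = 1/1 - 7/8 = 1/8
  'f': [7/8 + 1/8*0/1, 7/8 + 1/8*1/4) = [7/8, 29/32)
  'c': [7/8 + 1/8*1/4, 7/8 + 1/8*1/2) = [29/32, 15/16)
  'e': [7/8 + 1/8*1/2, 7/8 + 1/8*7/8) = [15/16, 63/64) <- contains code 123/128
  'b': [7/8 + 1/8*7/8, 7/8 + 1/8*1/1) = [63/64, 1/1)
  emit 'e', narrow to [15/16, 63/64)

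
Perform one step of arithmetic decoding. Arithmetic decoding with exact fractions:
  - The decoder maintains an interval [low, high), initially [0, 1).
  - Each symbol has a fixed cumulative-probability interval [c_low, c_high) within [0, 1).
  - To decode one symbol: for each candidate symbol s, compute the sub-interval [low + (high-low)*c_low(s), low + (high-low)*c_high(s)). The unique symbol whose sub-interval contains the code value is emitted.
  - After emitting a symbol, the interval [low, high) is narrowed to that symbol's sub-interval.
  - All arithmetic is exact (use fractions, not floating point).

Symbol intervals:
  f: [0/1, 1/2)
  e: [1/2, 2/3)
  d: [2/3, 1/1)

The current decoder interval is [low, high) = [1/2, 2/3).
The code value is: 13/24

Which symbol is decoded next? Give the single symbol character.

Answer: f

Derivation:
Interval width = high − low = 2/3 − 1/2 = 1/6
Scaled code = (code − low) / width = (13/24 − 1/2) / 1/6 = 1/4
  f: [0/1, 1/2) ← scaled code falls here ✓
  e: [1/2, 2/3) 
  d: [2/3, 1/1) 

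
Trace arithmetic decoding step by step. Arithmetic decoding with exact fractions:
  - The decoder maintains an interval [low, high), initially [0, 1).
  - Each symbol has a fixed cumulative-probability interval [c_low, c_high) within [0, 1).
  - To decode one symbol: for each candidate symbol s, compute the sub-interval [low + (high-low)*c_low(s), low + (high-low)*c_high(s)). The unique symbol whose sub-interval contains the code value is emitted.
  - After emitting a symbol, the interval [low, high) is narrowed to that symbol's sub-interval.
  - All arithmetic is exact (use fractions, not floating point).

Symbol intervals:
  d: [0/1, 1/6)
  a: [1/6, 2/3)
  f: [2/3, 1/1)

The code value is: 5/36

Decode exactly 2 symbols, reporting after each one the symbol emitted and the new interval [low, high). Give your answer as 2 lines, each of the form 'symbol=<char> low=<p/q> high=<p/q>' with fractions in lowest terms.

Step 1: interval [0/1, 1/1), width = 1/1 - 0/1 = 1/1
  'd': [0/1 + 1/1*0/1, 0/1 + 1/1*1/6) = [0/1, 1/6) <- contains code 5/36
  'a': [0/1 + 1/1*1/6, 0/1 + 1/1*2/3) = [1/6, 2/3)
  'f': [0/1 + 1/1*2/3, 0/1 + 1/1*1/1) = [2/3, 1/1)
  emit 'd', narrow to [0/1, 1/6)
Step 2: interval [0/1, 1/6), width = 1/6 - 0/1 = 1/6
  'd': [0/1 + 1/6*0/1, 0/1 + 1/6*1/6) = [0/1, 1/36)
  'a': [0/1 + 1/6*1/6, 0/1 + 1/6*2/3) = [1/36, 1/9)
  'f': [0/1 + 1/6*2/3, 0/1 + 1/6*1/1) = [1/9, 1/6) <- contains code 5/36
  emit 'f', narrow to [1/9, 1/6)

Answer: symbol=d low=0/1 high=1/6
symbol=f low=1/9 high=1/6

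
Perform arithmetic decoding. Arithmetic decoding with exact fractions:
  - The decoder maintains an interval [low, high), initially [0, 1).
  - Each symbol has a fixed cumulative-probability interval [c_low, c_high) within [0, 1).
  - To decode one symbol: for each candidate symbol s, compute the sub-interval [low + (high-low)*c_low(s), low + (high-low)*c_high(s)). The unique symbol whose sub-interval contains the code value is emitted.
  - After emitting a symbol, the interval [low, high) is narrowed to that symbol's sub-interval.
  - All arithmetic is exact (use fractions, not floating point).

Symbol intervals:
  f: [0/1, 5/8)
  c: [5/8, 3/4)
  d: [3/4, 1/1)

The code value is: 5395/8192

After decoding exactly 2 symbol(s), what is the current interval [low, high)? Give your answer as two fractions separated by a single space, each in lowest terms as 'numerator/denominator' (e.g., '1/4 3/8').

Answer: 5/8 45/64

Derivation:
Step 1: interval [0/1, 1/1), width = 1/1 - 0/1 = 1/1
  'f': [0/1 + 1/1*0/1, 0/1 + 1/1*5/8) = [0/1, 5/8)
  'c': [0/1 + 1/1*5/8, 0/1 + 1/1*3/4) = [5/8, 3/4) <- contains code 5395/8192
  'd': [0/1 + 1/1*3/4, 0/1 + 1/1*1/1) = [3/4, 1/1)
  emit 'c', narrow to [5/8, 3/4)
Step 2: interval [5/8, 3/4), width = 3/4 - 5/8 = 1/8
  'f': [5/8 + 1/8*0/1, 5/8 + 1/8*5/8) = [5/8, 45/64) <- contains code 5395/8192
  'c': [5/8 + 1/8*5/8, 5/8 + 1/8*3/4) = [45/64, 23/32)
  'd': [5/8 + 1/8*3/4, 5/8 + 1/8*1/1) = [23/32, 3/4)
  emit 'f', narrow to [5/8, 45/64)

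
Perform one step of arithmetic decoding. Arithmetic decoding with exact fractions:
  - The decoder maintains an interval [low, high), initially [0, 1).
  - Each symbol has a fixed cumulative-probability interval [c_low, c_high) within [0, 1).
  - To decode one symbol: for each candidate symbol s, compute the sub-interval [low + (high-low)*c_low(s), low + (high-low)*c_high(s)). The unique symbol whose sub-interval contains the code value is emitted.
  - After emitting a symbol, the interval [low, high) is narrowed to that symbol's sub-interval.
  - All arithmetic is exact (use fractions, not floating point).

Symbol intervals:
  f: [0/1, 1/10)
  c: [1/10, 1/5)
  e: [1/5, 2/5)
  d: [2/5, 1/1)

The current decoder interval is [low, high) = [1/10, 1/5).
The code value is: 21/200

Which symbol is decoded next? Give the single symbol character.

Interval width = high − low = 1/5 − 1/10 = 1/10
Scaled code = (code − low) / width = (21/200 − 1/10) / 1/10 = 1/20
  f: [0/1, 1/10) ← scaled code falls here ✓
  c: [1/10, 1/5) 
  e: [1/5, 2/5) 
  d: [2/5, 1/1) 

Answer: f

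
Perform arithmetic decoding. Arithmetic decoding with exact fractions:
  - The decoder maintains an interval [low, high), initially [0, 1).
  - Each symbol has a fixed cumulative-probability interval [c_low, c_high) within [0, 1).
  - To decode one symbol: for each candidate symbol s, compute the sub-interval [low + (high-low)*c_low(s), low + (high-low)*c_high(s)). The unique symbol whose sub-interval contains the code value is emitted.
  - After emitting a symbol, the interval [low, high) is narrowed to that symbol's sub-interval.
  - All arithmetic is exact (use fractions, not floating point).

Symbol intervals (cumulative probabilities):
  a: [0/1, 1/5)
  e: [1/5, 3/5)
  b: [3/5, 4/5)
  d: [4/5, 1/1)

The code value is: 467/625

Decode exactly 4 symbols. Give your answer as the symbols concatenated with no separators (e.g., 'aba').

Answer: bbbe

Derivation:
Step 1: interval [0/1, 1/1), width = 1/1 - 0/1 = 1/1
  'a': [0/1 + 1/1*0/1, 0/1 + 1/1*1/5) = [0/1, 1/5)
  'e': [0/1 + 1/1*1/5, 0/1 + 1/1*3/5) = [1/5, 3/5)
  'b': [0/1 + 1/1*3/5, 0/1 + 1/1*4/5) = [3/5, 4/5) <- contains code 467/625
  'd': [0/1 + 1/1*4/5, 0/1 + 1/1*1/1) = [4/5, 1/1)
  emit 'b', narrow to [3/5, 4/5)
Step 2: interval [3/5, 4/5), width = 4/5 - 3/5 = 1/5
  'a': [3/5 + 1/5*0/1, 3/5 + 1/5*1/5) = [3/5, 16/25)
  'e': [3/5 + 1/5*1/5, 3/5 + 1/5*3/5) = [16/25, 18/25)
  'b': [3/5 + 1/5*3/5, 3/5 + 1/5*4/5) = [18/25, 19/25) <- contains code 467/625
  'd': [3/5 + 1/5*4/5, 3/5 + 1/5*1/1) = [19/25, 4/5)
  emit 'b', narrow to [18/25, 19/25)
Step 3: interval [18/25, 19/25), width = 19/25 - 18/25 = 1/25
  'a': [18/25 + 1/25*0/1, 18/25 + 1/25*1/5) = [18/25, 91/125)
  'e': [18/25 + 1/25*1/5, 18/25 + 1/25*3/5) = [91/125, 93/125)
  'b': [18/25 + 1/25*3/5, 18/25 + 1/25*4/5) = [93/125, 94/125) <- contains code 467/625
  'd': [18/25 + 1/25*4/5, 18/25 + 1/25*1/1) = [94/125, 19/25)
  emit 'b', narrow to [93/125, 94/125)
Step 4: interval [93/125, 94/125), width = 94/125 - 93/125 = 1/125
  'a': [93/125 + 1/125*0/1, 93/125 + 1/125*1/5) = [93/125, 466/625)
  'e': [93/125 + 1/125*1/5, 93/125 + 1/125*3/5) = [466/625, 468/625) <- contains code 467/625
  'b': [93/125 + 1/125*3/5, 93/125 + 1/125*4/5) = [468/625, 469/625)
  'd': [93/125 + 1/125*4/5, 93/125 + 1/125*1/1) = [469/625, 94/125)
  emit 'e', narrow to [466/625, 468/625)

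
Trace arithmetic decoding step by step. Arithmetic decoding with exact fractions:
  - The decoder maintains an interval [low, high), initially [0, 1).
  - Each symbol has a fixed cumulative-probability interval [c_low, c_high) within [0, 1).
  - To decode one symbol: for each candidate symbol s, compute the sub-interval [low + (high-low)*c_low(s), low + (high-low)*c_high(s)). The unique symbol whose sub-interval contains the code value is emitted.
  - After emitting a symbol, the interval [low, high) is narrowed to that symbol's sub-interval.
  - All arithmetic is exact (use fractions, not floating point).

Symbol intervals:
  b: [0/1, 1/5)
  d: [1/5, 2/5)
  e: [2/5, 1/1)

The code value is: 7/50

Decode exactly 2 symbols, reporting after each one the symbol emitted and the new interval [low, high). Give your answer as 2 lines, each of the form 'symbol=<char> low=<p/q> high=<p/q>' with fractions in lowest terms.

Answer: symbol=b low=0/1 high=1/5
symbol=e low=2/25 high=1/5

Derivation:
Step 1: interval [0/1, 1/1), width = 1/1 - 0/1 = 1/1
  'b': [0/1 + 1/1*0/1, 0/1 + 1/1*1/5) = [0/1, 1/5) <- contains code 7/50
  'd': [0/1 + 1/1*1/5, 0/1 + 1/1*2/5) = [1/5, 2/5)
  'e': [0/1 + 1/1*2/5, 0/1 + 1/1*1/1) = [2/5, 1/1)
  emit 'b', narrow to [0/1, 1/5)
Step 2: interval [0/1, 1/5), width = 1/5 - 0/1 = 1/5
  'b': [0/1 + 1/5*0/1, 0/1 + 1/5*1/5) = [0/1, 1/25)
  'd': [0/1 + 1/5*1/5, 0/1 + 1/5*2/5) = [1/25, 2/25)
  'e': [0/1 + 1/5*2/5, 0/1 + 1/5*1/1) = [2/25, 1/5) <- contains code 7/50
  emit 'e', narrow to [2/25, 1/5)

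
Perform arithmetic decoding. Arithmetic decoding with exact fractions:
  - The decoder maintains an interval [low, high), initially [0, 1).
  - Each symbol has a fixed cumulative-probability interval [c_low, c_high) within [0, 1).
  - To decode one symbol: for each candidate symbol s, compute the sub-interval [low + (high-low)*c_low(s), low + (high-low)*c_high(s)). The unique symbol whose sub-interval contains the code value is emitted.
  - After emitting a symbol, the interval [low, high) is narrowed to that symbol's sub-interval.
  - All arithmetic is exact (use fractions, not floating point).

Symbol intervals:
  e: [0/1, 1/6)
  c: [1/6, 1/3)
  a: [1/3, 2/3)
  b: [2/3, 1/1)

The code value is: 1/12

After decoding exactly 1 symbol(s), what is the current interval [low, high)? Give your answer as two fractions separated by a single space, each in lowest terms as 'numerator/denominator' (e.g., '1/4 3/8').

Step 1: interval [0/1, 1/1), width = 1/1 - 0/1 = 1/1
  'e': [0/1 + 1/1*0/1, 0/1 + 1/1*1/6) = [0/1, 1/6) <- contains code 1/12
  'c': [0/1 + 1/1*1/6, 0/1 + 1/1*1/3) = [1/6, 1/3)
  'a': [0/1 + 1/1*1/3, 0/1 + 1/1*2/3) = [1/3, 2/3)
  'b': [0/1 + 1/1*2/3, 0/1 + 1/1*1/1) = [2/3, 1/1)
  emit 'e', narrow to [0/1, 1/6)

Answer: 0/1 1/6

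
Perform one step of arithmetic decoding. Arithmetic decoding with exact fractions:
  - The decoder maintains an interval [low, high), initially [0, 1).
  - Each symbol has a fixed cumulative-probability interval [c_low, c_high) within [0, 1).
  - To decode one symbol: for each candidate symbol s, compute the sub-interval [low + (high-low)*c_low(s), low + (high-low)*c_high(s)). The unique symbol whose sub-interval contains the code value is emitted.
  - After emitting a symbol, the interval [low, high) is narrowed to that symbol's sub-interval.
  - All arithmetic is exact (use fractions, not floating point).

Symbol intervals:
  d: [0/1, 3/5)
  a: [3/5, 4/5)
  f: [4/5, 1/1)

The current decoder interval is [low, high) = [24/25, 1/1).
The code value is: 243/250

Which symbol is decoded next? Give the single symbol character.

Answer: d

Derivation:
Interval width = high − low = 1/1 − 24/25 = 1/25
Scaled code = (code − low) / width = (243/250 − 24/25) / 1/25 = 3/10
  d: [0/1, 3/5) ← scaled code falls here ✓
  a: [3/5, 4/5) 
  f: [4/5, 1/1) 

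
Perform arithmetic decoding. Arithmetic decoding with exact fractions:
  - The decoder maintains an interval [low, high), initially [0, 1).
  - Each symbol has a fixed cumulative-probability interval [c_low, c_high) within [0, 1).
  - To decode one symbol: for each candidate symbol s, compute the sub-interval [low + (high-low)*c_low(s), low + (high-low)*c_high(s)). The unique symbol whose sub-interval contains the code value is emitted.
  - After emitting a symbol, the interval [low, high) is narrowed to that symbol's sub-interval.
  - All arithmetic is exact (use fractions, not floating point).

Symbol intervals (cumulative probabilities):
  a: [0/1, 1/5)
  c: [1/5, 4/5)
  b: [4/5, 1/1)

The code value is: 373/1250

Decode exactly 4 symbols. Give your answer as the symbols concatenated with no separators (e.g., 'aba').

Step 1: interval [0/1, 1/1), width = 1/1 - 0/1 = 1/1
  'a': [0/1 + 1/1*0/1, 0/1 + 1/1*1/5) = [0/1, 1/5)
  'c': [0/1 + 1/1*1/5, 0/1 + 1/1*4/5) = [1/5, 4/5) <- contains code 373/1250
  'b': [0/1 + 1/1*4/5, 0/1 + 1/1*1/1) = [4/5, 1/1)
  emit 'c', narrow to [1/5, 4/5)
Step 2: interval [1/5, 4/5), width = 4/5 - 1/5 = 3/5
  'a': [1/5 + 3/5*0/1, 1/5 + 3/5*1/5) = [1/5, 8/25) <- contains code 373/1250
  'c': [1/5 + 3/5*1/5, 1/5 + 3/5*4/5) = [8/25, 17/25)
  'b': [1/5 + 3/5*4/5, 1/5 + 3/5*1/1) = [17/25, 4/5)
  emit 'a', narrow to [1/5, 8/25)
Step 3: interval [1/5, 8/25), width = 8/25 - 1/5 = 3/25
  'a': [1/5 + 3/25*0/1, 1/5 + 3/25*1/5) = [1/5, 28/125)
  'c': [1/5 + 3/25*1/5, 1/5 + 3/25*4/5) = [28/125, 37/125)
  'b': [1/5 + 3/25*4/5, 1/5 + 3/25*1/1) = [37/125, 8/25) <- contains code 373/1250
  emit 'b', narrow to [37/125, 8/25)
Step 4: interval [37/125, 8/25), width = 8/25 - 37/125 = 3/125
  'a': [37/125 + 3/125*0/1, 37/125 + 3/125*1/5) = [37/125, 188/625) <- contains code 373/1250
  'c': [37/125 + 3/125*1/5, 37/125 + 3/125*4/5) = [188/625, 197/625)
  'b': [37/125 + 3/125*4/5, 37/125 + 3/125*1/1) = [197/625, 8/25)
  emit 'a', narrow to [37/125, 188/625)

Answer: caba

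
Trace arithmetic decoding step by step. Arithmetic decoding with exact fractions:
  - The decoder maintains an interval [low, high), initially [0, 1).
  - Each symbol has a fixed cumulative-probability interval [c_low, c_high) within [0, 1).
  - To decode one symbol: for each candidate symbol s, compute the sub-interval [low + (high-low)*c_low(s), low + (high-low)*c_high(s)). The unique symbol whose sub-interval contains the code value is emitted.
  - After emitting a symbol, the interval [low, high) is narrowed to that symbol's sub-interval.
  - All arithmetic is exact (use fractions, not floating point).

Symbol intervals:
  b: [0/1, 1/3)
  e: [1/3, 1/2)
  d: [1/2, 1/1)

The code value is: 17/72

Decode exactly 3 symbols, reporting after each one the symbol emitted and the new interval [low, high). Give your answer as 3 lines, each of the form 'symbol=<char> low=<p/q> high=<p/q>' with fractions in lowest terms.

Step 1: interval [0/1, 1/1), width = 1/1 - 0/1 = 1/1
  'b': [0/1 + 1/1*0/1, 0/1 + 1/1*1/3) = [0/1, 1/3) <- contains code 17/72
  'e': [0/1 + 1/1*1/3, 0/1 + 1/1*1/2) = [1/3, 1/2)
  'd': [0/1 + 1/1*1/2, 0/1 + 1/1*1/1) = [1/2, 1/1)
  emit 'b', narrow to [0/1, 1/3)
Step 2: interval [0/1, 1/3), width = 1/3 - 0/1 = 1/3
  'b': [0/1 + 1/3*0/1, 0/1 + 1/3*1/3) = [0/1, 1/9)
  'e': [0/1 + 1/3*1/3, 0/1 + 1/3*1/2) = [1/9, 1/6)
  'd': [0/1 + 1/3*1/2, 0/1 + 1/3*1/1) = [1/6, 1/3) <- contains code 17/72
  emit 'd', narrow to [1/6, 1/3)
Step 3: interval [1/6, 1/3), width = 1/3 - 1/6 = 1/6
  'b': [1/6 + 1/6*0/1, 1/6 + 1/6*1/3) = [1/6, 2/9)
  'e': [1/6 + 1/6*1/3, 1/6 + 1/6*1/2) = [2/9, 1/4) <- contains code 17/72
  'd': [1/6 + 1/6*1/2, 1/6 + 1/6*1/1) = [1/4, 1/3)
  emit 'e', narrow to [2/9, 1/4)

Answer: symbol=b low=0/1 high=1/3
symbol=d low=1/6 high=1/3
symbol=e low=2/9 high=1/4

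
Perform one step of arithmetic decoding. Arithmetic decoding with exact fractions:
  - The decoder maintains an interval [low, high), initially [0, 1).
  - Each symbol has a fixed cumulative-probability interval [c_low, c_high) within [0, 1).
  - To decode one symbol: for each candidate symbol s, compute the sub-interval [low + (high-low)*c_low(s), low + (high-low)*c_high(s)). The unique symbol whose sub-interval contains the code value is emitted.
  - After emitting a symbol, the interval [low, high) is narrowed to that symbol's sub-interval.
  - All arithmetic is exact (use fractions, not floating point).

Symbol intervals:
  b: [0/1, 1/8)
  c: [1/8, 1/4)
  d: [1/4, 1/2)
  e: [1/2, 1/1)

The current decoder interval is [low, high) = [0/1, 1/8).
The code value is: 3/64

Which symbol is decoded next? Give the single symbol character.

Interval width = high − low = 1/8 − 0/1 = 1/8
Scaled code = (code − low) / width = (3/64 − 0/1) / 1/8 = 3/8
  b: [0/1, 1/8) 
  c: [1/8, 1/4) 
  d: [1/4, 1/2) ← scaled code falls here ✓
  e: [1/2, 1/1) 

Answer: d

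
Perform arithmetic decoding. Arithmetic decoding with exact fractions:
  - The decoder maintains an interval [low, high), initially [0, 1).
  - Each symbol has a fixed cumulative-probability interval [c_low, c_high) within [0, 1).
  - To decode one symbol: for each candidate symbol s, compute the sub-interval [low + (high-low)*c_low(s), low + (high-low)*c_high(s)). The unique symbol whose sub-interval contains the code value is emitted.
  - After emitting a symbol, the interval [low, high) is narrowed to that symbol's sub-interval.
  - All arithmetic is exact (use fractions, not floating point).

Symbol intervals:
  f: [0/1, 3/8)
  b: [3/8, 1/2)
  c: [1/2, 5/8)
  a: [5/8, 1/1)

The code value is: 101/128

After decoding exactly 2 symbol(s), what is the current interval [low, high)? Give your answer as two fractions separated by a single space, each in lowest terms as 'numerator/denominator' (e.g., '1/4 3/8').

Answer: 49/64 13/16

Derivation:
Step 1: interval [0/1, 1/1), width = 1/1 - 0/1 = 1/1
  'f': [0/1 + 1/1*0/1, 0/1 + 1/1*3/8) = [0/1, 3/8)
  'b': [0/1 + 1/1*3/8, 0/1 + 1/1*1/2) = [3/8, 1/2)
  'c': [0/1 + 1/1*1/2, 0/1 + 1/1*5/8) = [1/2, 5/8)
  'a': [0/1 + 1/1*5/8, 0/1 + 1/1*1/1) = [5/8, 1/1) <- contains code 101/128
  emit 'a', narrow to [5/8, 1/1)
Step 2: interval [5/8, 1/1), width = 1/1 - 5/8 = 3/8
  'f': [5/8 + 3/8*0/1, 5/8 + 3/8*3/8) = [5/8, 49/64)
  'b': [5/8 + 3/8*3/8, 5/8 + 3/8*1/2) = [49/64, 13/16) <- contains code 101/128
  'c': [5/8 + 3/8*1/2, 5/8 + 3/8*5/8) = [13/16, 55/64)
  'a': [5/8 + 3/8*5/8, 5/8 + 3/8*1/1) = [55/64, 1/1)
  emit 'b', narrow to [49/64, 13/16)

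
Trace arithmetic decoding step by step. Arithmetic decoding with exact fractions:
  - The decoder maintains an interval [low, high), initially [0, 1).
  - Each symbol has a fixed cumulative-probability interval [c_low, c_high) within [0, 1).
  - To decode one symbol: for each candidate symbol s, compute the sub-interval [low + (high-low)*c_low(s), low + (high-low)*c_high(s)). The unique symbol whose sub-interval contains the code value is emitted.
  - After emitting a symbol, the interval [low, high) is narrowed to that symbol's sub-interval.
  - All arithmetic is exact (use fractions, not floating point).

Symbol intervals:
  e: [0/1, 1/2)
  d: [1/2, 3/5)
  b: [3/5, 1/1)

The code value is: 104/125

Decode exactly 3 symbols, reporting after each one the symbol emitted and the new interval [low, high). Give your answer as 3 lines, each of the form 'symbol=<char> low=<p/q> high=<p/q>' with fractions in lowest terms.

Step 1: interval [0/1, 1/1), width = 1/1 - 0/1 = 1/1
  'e': [0/1 + 1/1*0/1, 0/1 + 1/1*1/2) = [0/1, 1/2)
  'd': [0/1 + 1/1*1/2, 0/1 + 1/1*3/5) = [1/2, 3/5)
  'b': [0/1 + 1/1*3/5, 0/1 + 1/1*1/1) = [3/5, 1/1) <- contains code 104/125
  emit 'b', narrow to [3/5, 1/1)
Step 2: interval [3/5, 1/1), width = 1/1 - 3/5 = 2/5
  'e': [3/5 + 2/5*0/1, 3/5 + 2/5*1/2) = [3/5, 4/5)
  'd': [3/5 + 2/5*1/2, 3/5 + 2/5*3/5) = [4/5, 21/25) <- contains code 104/125
  'b': [3/5 + 2/5*3/5, 3/5 + 2/5*1/1) = [21/25, 1/1)
  emit 'd', narrow to [4/5, 21/25)
Step 3: interval [4/5, 21/25), width = 21/25 - 4/5 = 1/25
  'e': [4/5 + 1/25*0/1, 4/5 + 1/25*1/2) = [4/5, 41/50)
  'd': [4/5 + 1/25*1/2, 4/5 + 1/25*3/5) = [41/50, 103/125)
  'b': [4/5 + 1/25*3/5, 4/5 + 1/25*1/1) = [103/125, 21/25) <- contains code 104/125
  emit 'b', narrow to [103/125, 21/25)

Answer: symbol=b low=3/5 high=1/1
symbol=d low=4/5 high=21/25
symbol=b low=103/125 high=21/25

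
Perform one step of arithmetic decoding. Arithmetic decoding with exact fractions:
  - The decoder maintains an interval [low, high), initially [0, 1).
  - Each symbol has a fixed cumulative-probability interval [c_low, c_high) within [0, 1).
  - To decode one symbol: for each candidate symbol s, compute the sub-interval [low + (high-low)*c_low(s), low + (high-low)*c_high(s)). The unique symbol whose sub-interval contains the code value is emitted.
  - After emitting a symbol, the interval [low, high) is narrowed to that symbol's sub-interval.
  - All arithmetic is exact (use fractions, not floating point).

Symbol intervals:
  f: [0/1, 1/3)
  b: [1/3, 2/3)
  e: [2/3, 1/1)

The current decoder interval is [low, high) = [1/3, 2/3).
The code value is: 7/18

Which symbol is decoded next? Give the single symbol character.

Interval width = high − low = 2/3 − 1/3 = 1/3
Scaled code = (code − low) / width = (7/18 − 1/3) / 1/3 = 1/6
  f: [0/1, 1/3) ← scaled code falls here ✓
  b: [1/3, 2/3) 
  e: [2/3, 1/1) 

Answer: f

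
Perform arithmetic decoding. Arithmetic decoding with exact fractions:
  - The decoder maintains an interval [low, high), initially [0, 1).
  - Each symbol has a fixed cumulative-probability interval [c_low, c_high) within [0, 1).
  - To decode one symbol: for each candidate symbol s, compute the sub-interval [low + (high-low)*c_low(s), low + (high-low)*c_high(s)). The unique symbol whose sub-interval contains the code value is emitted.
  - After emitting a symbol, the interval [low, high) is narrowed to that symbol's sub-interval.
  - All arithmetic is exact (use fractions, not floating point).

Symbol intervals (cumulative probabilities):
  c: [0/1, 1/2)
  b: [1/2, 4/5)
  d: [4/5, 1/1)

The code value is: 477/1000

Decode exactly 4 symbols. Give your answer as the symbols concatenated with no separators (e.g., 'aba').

Step 1: interval [0/1, 1/1), width = 1/1 - 0/1 = 1/1
  'c': [0/1 + 1/1*0/1, 0/1 + 1/1*1/2) = [0/1, 1/2) <- contains code 477/1000
  'b': [0/1 + 1/1*1/2, 0/1 + 1/1*4/5) = [1/2, 4/5)
  'd': [0/1 + 1/1*4/5, 0/1 + 1/1*1/1) = [4/5, 1/1)
  emit 'c', narrow to [0/1, 1/2)
Step 2: interval [0/1, 1/2), width = 1/2 - 0/1 = 1/2
  'c': [0/1 + 1/2*0/1, 0/1 + 1/2*1/2) = [0/1, 1/4)
  'b': [0/1 + 1/2*1/2, 0/1 + 1/2*4/5) = [1/4, 2/5)
  'd': [0/1 + 1/2*4/5, 0/1 + 1/2*1/1) = [2/5, 1/2) <- contains code 477/1000
  emit 'd', narrow to [2/5, 1/2)
Step 3: interval [2/5, 1/2), width = 1/2 - 2/5 = 1/10
  'c': [2/5 + 1/10*0/1, 2/5 + 1/10*1/2) = [2/5, 9/20)
  'b': [2/5 + 1/10*1/2, 2/5 + 1/10*4/5) = [9/20, 12/25) <- contains code 477/1000
  'd': [2/5 + 1/10*4/5, 2/5 + 1/10*1/1) = [12/25, 1/2)
  emit 'b', narrow to [9/20, 12/25)
Step 4: interval [9/20, 12/25), width = 12/25 - 9/20 = 3/100
  'c': [9/20 + 3/100*0/1, 9/20 + 3/100*1/2) = [9/20, 93/200)
  'b': [9/20 + 3/100*1/2, 9/20 + 3/100*4/5) = [93/200, 237/500)
  'd': [9/20 + 3/100*4/5, 9/20 + 3/100*1/1) = [237/500, 12/25) <- contains code 477/1000
  emit 'd', narrow to [237/500, 12/25)

Answer: cdbd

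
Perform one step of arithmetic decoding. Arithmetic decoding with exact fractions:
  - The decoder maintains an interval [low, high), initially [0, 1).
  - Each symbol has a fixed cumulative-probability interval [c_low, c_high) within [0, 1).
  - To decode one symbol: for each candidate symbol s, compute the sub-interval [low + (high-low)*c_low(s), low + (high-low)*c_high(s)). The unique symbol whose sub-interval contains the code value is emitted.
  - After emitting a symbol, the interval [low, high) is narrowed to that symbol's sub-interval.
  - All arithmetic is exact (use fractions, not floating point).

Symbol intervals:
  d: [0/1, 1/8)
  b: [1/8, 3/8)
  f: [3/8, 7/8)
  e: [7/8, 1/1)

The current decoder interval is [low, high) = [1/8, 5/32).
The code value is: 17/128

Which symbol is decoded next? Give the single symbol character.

Interval width = high − low = 5/32 − 1/8 = 1/32
Scaled code = (code − low) / width = (17/128 − 1/8) / 1/32 = 1/4
  d: [0/1, 1/8) 
  b: [1/8, 3/8) ← scaled code falls here ✓
  f: [3/8, 7/8) 
  e: [7/8, 1/1) 

Answer: b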